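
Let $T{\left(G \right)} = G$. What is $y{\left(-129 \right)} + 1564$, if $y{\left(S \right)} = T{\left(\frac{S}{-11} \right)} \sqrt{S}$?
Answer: $1564 + \frac{129 i \sqrt{129}}{11} \approx 1564.0 + 133.2 i$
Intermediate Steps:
$y{\left(S \right)} = - \frac{S^{\frac{3}{2}}}{11}$ ($y{\left(S \right)} = \frac{S}{-11} \sqrt{S} = S \left(- \frac{1}{11}\right) \sqrt{S} = - \frac{S}{11} \sqrt{S} = - \frac{S^{\frac{3}{2}}}{11}$)
$y{\left(-129 \right)} + 1564 = - \frac{\left(-129\right)^{\frac{3}{2}}}{11} + 1564 = - \frac{\left(-129\right) i \sqrt{129}}{11} + 1564 = \frac{129 i \sqrt{129}}{11} + 1564 = 1564 + \frac{129 i \sqrt{129}}{11}$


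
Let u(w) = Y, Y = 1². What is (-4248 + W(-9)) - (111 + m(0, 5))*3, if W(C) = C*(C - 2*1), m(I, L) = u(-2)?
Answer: -4485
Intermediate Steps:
Y = 1
u(w) = 1
m(I, L) = 1
W(C) = C*(-2 + C) (W(C) = C*(C - 2) = C*(-2 + C))
(-4248 + W(-9)) - (111 + m(0, 5))*3 = (-4248 - 9*(-2 - 9)) - (111 + 1)*3 = (-4248 - 9*(-11)) - 112*3 = (-4248 + 99) - 1*336 = -4149 - 336 = -4485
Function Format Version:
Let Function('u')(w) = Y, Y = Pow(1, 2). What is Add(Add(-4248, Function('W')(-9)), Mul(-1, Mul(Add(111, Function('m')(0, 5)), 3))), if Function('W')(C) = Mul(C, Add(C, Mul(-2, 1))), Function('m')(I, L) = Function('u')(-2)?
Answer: -4485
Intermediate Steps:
Y = 1
Function('u')(w) = 1
Function('m')(I, L) = 1
Function('W')(C) = Mul(C, Add(-2, C)) (Function('W')(C) = Mul(C, Add(C, -2)) = Mul(C, Add(-2, C)))
Add(Add(-4248, Function('W')(-9)), Mul(-1, Mul(Add(111, Function('m')(0, 5)), 3))) = Add(Add(-4248, Mul(-9, Add(-2, -9))), Mul(-1, Mul(Add(111, 1), 3))) = Add(Add(-4248, Mul(-9, -11)), Mul(-1, Mul(112, 3))) = Add(Add(-4248, 99), Mul(-1, 336)) = Add(-4149, -336) = -4485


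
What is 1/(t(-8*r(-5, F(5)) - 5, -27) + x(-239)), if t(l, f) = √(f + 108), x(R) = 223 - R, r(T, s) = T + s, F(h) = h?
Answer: 1/471 ≈ 0.0021231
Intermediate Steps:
t(l, f) = √(108 + f)
1/(t(-8*r(-5, F(5)) - 5, -27) + x(-239)) = 1/(√(108 - 27) + (223 - 1*(-239))) = 1/(√81 + (223 + 239)) = 1/(9 + 462) = 1/471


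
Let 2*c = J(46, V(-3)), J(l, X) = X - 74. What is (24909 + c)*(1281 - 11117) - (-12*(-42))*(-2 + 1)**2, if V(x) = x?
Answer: -244626742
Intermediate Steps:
J(l, X) = -74 + X
c = -77/2 (c = (-74 - 3)/2 = (1/2)*(-77) = -77/2 ≈ -38.500)
(24909 + c)*(1281 - 11117) - (-12*(-42))*(-2 + 1)**2 = (24909 - 77/2)*(1281 - 11117) - (-12*(-42))*(-2 + 1)**2 = (49741/2)*(-9836) - 504*(-1)**2 = -244626238 - 504 = -244626742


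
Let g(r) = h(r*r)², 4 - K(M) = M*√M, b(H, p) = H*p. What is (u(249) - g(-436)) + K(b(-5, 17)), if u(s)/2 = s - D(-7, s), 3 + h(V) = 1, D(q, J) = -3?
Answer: 504 + 85*I*√85 ≈ 504.0 + 783.66*I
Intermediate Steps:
h(V) = -2 (h(V) = -3 + 1 = -2)
K(M) = 4 - M^(3/2) (K(M) = 4 - M*√M = 4 - M^(3/2))
u(s) = 6 + 2*s (u(s) = 2*(s - 1*(-3)) = 2*(s + 3) = 2*(3 + s) = 6 + 2*s)
g(r) = 4 (g(r) = (-2)² = 4)
(u(249) - g(-436)) + K(b(-5, 17)) = ((6 + 2*249) - 1*4) + (4 - (-5*17)^(3/2)) = ((6 + 498) - 4) + (4 - (-85)^(3/2)) = (504 - 4) + (4 - (-85)*I*√85) = 500 + (4 + 85*I*√85) = 504 + 85*I*√85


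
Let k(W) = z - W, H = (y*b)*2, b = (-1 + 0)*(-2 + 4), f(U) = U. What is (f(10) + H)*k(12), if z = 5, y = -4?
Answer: -182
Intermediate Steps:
b = -2 (b = -1*2 = -2)
H = 16 (H = -4*(-2)*2 = 8*2 = 16)
k(W) = 5 - W
(f(10) + H)*k(12) = (10 + 16)*(5 - 1*12) = 26*(5 - 12) = 26*(-7) = -182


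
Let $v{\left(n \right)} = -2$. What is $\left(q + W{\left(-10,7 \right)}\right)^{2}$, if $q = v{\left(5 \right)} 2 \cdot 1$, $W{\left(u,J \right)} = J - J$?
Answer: $16$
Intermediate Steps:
$W{\left(u,J \right)} = 0$
$q = -4$ ($q = \left(-2\right) 2 \cdot 1 = \left(-4\right) 1 = -4$)
$\left(q + W{\left(-10,7 \right)}\right)^{2} = \left(-4 + 0\right)^{2} = \left(-4\right)^{2} = 16$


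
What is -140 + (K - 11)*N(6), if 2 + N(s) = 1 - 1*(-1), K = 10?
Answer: -140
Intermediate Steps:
N(s) = 0 (N(s) = -2 + (1 - 1*(-1)) = -2 + (1 + 1) = -2 + 2 = 0)
-140 + (K - 11)*N(6) = -140 + (10 - 11)*0 = -140 - 1*0 = -140 + 0 = -140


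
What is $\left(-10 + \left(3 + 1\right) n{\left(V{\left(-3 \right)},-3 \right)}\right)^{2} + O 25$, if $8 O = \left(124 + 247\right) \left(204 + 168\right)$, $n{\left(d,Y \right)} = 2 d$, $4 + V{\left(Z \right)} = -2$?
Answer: $\frac{869303}{2} \approx 4.3465 \cdot 10^{5}$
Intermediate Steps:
$V{\left(Z \right)} = -6$ ($V{\left(Z \right)} = -4 - 2 = -6$)
$O = \frac{34503}{2}$ ($O = \frac{\left(124 + 247\right) \left(204 + 168\right)}{8} = \frac{371 \cdot 372}{8} = \frac{1}{8} \cdot 138012 = \frac{34503}{2} \approx 17252.0$)
$\left(-10 + \left(3 + 1\right) n{\left(V{\left(-3 \right)},-3 \right)}\right)^{2} + O 25 = \left(-10 + \left(3 + 1\right) 2 \left(-6\right)\right)^{2} + \frac{34503}{2} \cdot 25 = \left(-10 + 4 \left(-12\right)\right)^{2} + \frac{862575}{2} = \left(-10 - 48\right)^{2} + \frac{862575}{2} = \left(-58\right)^{2} + \frac{862575}{2} = 3364 + \frac{862575}{2} = \frac{869303}{2}$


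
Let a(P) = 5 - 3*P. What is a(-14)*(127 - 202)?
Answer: -3525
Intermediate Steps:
a(-14)*(127 - 202) = (5 - 3*(-14))*(127 - 202) = (5 + 42)*(-75) = 47*(-75) = -3525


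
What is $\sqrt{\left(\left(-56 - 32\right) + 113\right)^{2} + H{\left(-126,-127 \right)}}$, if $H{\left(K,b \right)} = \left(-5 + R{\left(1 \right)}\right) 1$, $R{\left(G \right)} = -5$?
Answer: $\sqrt{615} \approx 24.799$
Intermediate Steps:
$H{\left(K,b \right)} = -10$ ($H{\left(K,b \right)} = \left(-5 - 5\right) 1 = \left(-10\right) 1 = -10$)
$\sqrt{\left(\left(-56 - 32\right) + 113\right)^{2} + H{\left(-126,-127 \right)}} = \sqrt{\left(\left(-56 - 32\right) + 113\right)^{2} - 10} = \sqrt{\left(-88 + 113\right)^{2} - 10} = \sqrt{25^{2} - 10} = \sqrt{625 - 10} = \sqrt{615}$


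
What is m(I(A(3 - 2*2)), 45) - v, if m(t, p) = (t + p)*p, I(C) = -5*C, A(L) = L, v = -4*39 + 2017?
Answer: 389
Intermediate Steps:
v = 1861 (v = -156 + 2017 = 1861)
m(t, p) = p*(p + t) (m(t, p) = (p + t)*p = p*(p + t))
m(I(A(3 - 2*2)), 45) - v = 45*(45 - 5*(3 - 2*2)) - 1*1861 = 45*(45 - 5*(3 - 4)) - 1861 = 45*(45 - 5*(-1)) - 1861 = 45*(45 + 5) - 1861 = 45*50 - 1861 = 2250 - 1861 = 389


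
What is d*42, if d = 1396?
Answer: 58632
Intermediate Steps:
d*42 = 1396*42 = 58632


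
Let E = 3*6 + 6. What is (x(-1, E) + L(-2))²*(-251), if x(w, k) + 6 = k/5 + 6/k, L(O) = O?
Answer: -873731/400 ≈ -2184.3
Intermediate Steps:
E = 24 (E = 18 + 6 = 24)
x(w, k) = -6 + 6/k + k/5 (x(w, k) = -6 + (k/5 + 6/k) = -6 + (6/k + k/5) = -6 + 6/k + k/5)
(x(-1, E) + L(-2))²*(-251) = ((-6 + 6/24 + (⅕)*24) - 2)²*(-251) = ((-6 + 6*(1/24) + 24/5) - 2)²*(-251) = ((-6 + ¼ + 24/5) - 2)²*(-251) = (-19/20 - 2)²*(-251) = (-59/20)²*(-251) = (3481/400)*(-251) = -873731/400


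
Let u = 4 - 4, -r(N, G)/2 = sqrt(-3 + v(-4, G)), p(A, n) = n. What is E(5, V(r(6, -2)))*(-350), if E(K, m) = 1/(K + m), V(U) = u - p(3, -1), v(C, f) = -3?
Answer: -175/3 ≈ -58.333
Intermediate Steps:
r(N, G) = -2*I*sqrt(6) (r(N, G) = -2*sqrt(-3 - 3) = -2*I*sqrt(6))
u = 0
V(U) = 1 (V(U) = 0 - 1*(-1) = 0 + 1 = 1)
E(5, V(r(6, -2)))*(-350) = -350/(5 + 1) = -350/6 = (1/6)*(-350) = -175/3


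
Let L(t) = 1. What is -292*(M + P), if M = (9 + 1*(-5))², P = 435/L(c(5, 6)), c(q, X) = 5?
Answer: -131692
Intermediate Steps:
P = 435 (P = 435/1 = 435*1 = 435)
M = 16 (M = (9 - 5)² = 4² = 16)
-292*(M + P) = -292*(16 + 435) = -292*451 = -131692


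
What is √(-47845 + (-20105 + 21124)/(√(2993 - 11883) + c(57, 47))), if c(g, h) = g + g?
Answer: √((-5453311 - 47845*I*√8890)/(114 + I*√8890)) ≈ 0.01 - 218.72*I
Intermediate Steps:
c(g, h) = 2*g
√(-47845 + (-20105 + 21124)/(√(2993 - 11883) + c(57, 47))) = √(-47845 + (-20105 + 21124)/(√(2993 - 11883) + 2*57)) = √(-47845 + 1019/(√(-8890) + 114)) = √(-47845 + 1019/(I*√8890 + 114)) = √(-47845 + 1019/(114 + I*√8890))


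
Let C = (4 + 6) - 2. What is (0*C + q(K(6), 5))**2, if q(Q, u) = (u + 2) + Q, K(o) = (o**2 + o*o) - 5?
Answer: 5476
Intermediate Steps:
K(o) = -5 + 2*o**2 (K(o) = (o**2 + o**2) - 5 = 2*o**2 - 5 = -5 + 2*o**2)
q(Q, u) = 2 + Q + u (q(Q, u) = (2 + u) + Q = 2 + Q + u)
C = 8 (C = 10 - 2 = 8)
(0*C + q(K(6), 5))**2 = (0*8 + (2 + (-5 + 2*6**2) + 5))**2 = (0 + (2 + (-5 + 2*36) + 5))**2 = (0 + (2 + (-5 + 72) + 5))**2 = (0 + (2 + 67 + 5))**2 = (0 + 74)**2 = 74**2 = 5476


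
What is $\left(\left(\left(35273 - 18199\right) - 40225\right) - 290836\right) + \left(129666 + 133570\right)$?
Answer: $-50751$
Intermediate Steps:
$\left(\left(\left(35273 - 18199\right) - 40225\right) - 290836\right) + \left(129666 + 133570\right) = \left(\left(17074 - 40225\right) - 290836\right) + 263236 = \left(-23151 - 290836\right) + 263236 = -313987 + 263236 = -50751$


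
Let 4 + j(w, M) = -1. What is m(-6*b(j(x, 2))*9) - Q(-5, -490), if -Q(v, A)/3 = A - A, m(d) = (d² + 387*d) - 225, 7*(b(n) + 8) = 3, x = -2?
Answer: 15933177/49 ≈ 3.2517e+5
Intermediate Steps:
j(w, M) = -5 (j(w, M) = -4 - 1 = -5)
b(n) = -53/7 (b(n) = -8 + (⅐)*3 = -8 + 3/7 = -53/7)
m(d) = -225 + d² + 387*d
Q(v, A) = 0 (Q(v, A) = -3*(A - A) = -3*0 = 0)
m(-6*b(j(x, 2))*9) - Q(-5, -490) = (-225 + (-6*(-53/7)*9)² + 387*(-6*(-53/7)*9)) - 1*0 = (-225 + ((318/7)*9)² + 387*((318/7)*9)) + 0 = (-225 + (2862/7)² + 387*(2862/7)) + 0 = (-225 + 8191044/49 + 1107594/7) + 0 = 15933177/49 + 0 = 15933177/49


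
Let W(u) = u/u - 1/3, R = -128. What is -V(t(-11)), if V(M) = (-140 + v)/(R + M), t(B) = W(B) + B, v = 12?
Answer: -384/415 ≈ -0.92530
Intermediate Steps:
W(u) = ⅔ (W(u) = 1 - 1*⅓ = 1 - ⅓ = ⅔)
t(B) = ⅔ + B
V(M) = -128/(-128 + M) (V(M) = (-140 + 12)/(-128 + M) = -128/(-128 + M))
-V(t(-11)) = -(-128)/(-128 + (⅔ - 11)) = -(-128)/(-128 - 31/3) = -(-128)/(-415/3) = -(-128)*(-3)/415 = -1*384/415 = -384/415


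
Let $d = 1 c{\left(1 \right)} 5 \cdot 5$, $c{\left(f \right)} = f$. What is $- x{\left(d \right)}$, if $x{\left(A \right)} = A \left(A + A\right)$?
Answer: $-1250$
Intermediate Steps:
$d = 25$ ($d = 1 \cdot 1 \cdot 5 \cdot 5 = 1 \cdot 25 = 25$)
$x{\left(A \right)} = 2 A^{2}$ ($x{\left(A \right)} = A 2 A = 2 A^{2}$)
$- x{\left(d \right)} = - 2 \cdot 25^{2} = - 2 \cdot 625 = \left(-1\right) 1250 = -1250$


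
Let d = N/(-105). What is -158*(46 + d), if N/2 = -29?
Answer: -772304/105 ≈ -7355.3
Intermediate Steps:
N = -58 (N = 2*(-29) = -58)
d = 58/105 (d = -58/(-105) = -58*(-1/105) = 58/105 ≈ 0.55238)
-158*(46 + d) = -158*(46 + 58/105) = -158*4888/105 = -772304/105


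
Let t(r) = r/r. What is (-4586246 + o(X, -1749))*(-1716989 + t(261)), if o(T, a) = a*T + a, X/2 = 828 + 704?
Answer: 17078761163828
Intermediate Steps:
t(r) = 1
X = 3064 (X = 2*(828 + 704) = 2*1532 = 3064)
o(T, a) = a + T*a (o(T, a) = T*a + a = a + T*a)
(-4586246 + o(X, -1749))*(-1716989 + t(261)) = (-4586246 - 1749*(1 + 3064))*(-1716989 + 1) = (-4586246 - 1749*3065)*(-1716988) = (-4586246 - 5360685)*(-1716988) = -9946931*(-1716988) = 17078761163828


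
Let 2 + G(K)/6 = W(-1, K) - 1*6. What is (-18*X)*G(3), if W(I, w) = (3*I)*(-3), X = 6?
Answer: -648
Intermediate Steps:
W(I, w) = -9*I
G(K) = 6 (G(K) = -12 + 6*(-9*(-1) - 1*6) = -12 + 6*(9 - 6) = -12 + 6*3 = -12 + 18 = 6)
(-18*X)*G(3) = -18*6*6 = -108*6 = -648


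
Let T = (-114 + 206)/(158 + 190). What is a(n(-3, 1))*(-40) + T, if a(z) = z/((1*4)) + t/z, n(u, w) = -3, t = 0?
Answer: 2633/87 ≈ 30.264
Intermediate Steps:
a(z) = z/4 (a(z) = z/((1*4)) + 0/z = z/4 + 0 = z/4)
T = 23/87 (T = 92/348 = 92*(1/348) = 23/87 ≈ 0.26437)
a(n(-3, 1))*(-40) + T = ((¼)*(-3))*(-40) + 23/87 = -¾*(-40) + 23/87 = 30 + 23/87 = 2633/87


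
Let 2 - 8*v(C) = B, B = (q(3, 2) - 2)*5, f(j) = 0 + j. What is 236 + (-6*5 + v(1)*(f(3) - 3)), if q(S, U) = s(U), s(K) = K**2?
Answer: 206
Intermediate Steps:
q(S, U) = U**2
f(j) = j
B = 10 (B = (2**2 - 2)*5 = (4 - 2)*5 = 2*5 = 10)
v(C) = -1 (v(C) = 1/4 - 1/8*10 = 1/4 - 5/4 = -1)
236 + (-6*5 + v(1)*(f(3) - 3)) = 236 + (-6*5 - (3 - 3)) = 236 + (-30 - 1*0) = 236 + (-30 + 0) = 236 - 30 = 206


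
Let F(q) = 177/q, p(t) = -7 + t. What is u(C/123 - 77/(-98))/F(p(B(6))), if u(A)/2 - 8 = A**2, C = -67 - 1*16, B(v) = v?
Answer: -23758753/262427634 ≈ -0.090534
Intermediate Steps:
C = -83 (C = -67 - 16 = -83)
u(A) = 16 + 2*A**2
u(C/123 - 77/(-98))/F(p(B(6))) = (16 + 2*(-83/123 - 77/(-98))**2)/((177/(-7 + 6))) = (16 + 2*(-83*1/123 - 77*(-1/98))**2)/((177/(-1))) = (16 + 2*(-83/123 + 11/14)**2)/((177*(-1))) = (16 + 2*(191/1722)**2)/(-177) = (16 + 2*(36481/2965284))*(-1/177) = (16 + 36481/1482642)*(-1/177) = (23758753/1482642)*(-1/177) = -23758753/262427634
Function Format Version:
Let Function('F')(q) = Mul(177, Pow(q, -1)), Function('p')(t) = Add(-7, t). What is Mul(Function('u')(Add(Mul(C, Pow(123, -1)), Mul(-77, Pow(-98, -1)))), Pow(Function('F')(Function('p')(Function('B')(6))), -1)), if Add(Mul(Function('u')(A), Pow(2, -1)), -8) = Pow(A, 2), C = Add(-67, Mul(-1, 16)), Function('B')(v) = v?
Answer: Rational(-23758753, 262427634) ≈ -0.090534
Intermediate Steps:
C = -83 (C = Add(-67, -16) = -83)
Function('u')(A) = Add(16, Mul(2, Pow(A, 2)))
Mul(Function('u')(Add(Mul(C, Pow(123, -1)), Mul(-77, Pow(-98, -1)))), Pow(Function('F')(Function('p')(Function('B')(6))), -1)) = Mul(Add(16, Mul(2, Pow(Add(Mul(-83, Pow(123, -1)), Mul(-77, Pow(-98, -1))), 2))), Pow(Mul(177, Pow(Add(-7, 6), -1)), -1)) = Mul(Add(16, Mul(2, Pow(Add(Mul(-83, Rational(1, 123)), Mul(-77, Rational(-1, 98))), 2))), Pow(Mul(177, Pow(-1, -1)), -1)) = Mul(Add(16, Mul(2, Pow(Add(Rational(-83, 123), Rational(11, 14)), 2))), Pow(Mul(177, -1), -1)) = Mul(Add(16, Mul(2, Pow(Rational(191, 1722), 2))), Pow(-177, -1)) = Mul(Add(16, Mul(2, Rational(36481, 2965284))), Rational(-1, 177)) = Mul(Add(16, Rational(36481, 1482642)), Rational(-1, 177)) = Mul(Rational(23758753, 1482642), Rational(-1, 177)) = Rational(-23758753, 262427634)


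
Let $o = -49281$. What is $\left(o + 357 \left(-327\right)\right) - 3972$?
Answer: $-169992$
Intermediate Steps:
$\left(o + 357 \left(-327\right)\right) - 3972 = \left(-49281 + 357 \left(-327\right)\right) - 3972 = \left(-49281 - 116739\right) - 3972 = -166020 - 3972 = -169992$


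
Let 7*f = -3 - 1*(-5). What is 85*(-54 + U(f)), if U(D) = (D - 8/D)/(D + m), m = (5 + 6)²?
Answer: -3913400/849 ≈ -4609.4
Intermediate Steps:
m = 121 (m = 11² = 121)
f = 2/7 (f = (-3 - 1*(-5))/7 = (-3 + 5)/7 = (⅐)*2 = 2/7 ≈ 0.28571)
U(D) = (D - 8/D)/(121 + D) (U(D) = (D - 8/D)/(D + 121) = (D - 8/D)/(121 + D))
85*(-54 + U(f)) = 85*(-54 + (-8 + (2/7)²)/((2/7)*(121 + 2/7))) = 85*(-54 + 7*(-8 + 4/49)/(2*(849/7))) = 85*(-54 + (7/2)*(7/849)*(-388/49)) = 85*(-54 - 194/849) = 85*(-46040/849) = -3913400/849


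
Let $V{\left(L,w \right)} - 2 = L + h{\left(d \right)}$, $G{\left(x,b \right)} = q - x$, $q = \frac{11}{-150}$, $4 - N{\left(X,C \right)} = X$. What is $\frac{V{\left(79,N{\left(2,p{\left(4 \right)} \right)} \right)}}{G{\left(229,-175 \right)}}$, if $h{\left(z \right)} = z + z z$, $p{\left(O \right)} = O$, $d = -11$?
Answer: $- \frac{28650}{34361} \approx -0.83379$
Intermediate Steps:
$N{\left(X,C \right)} = 4 - X$
$q = - \frac{11}{150}$ ($q = 11 \left(- \frac{1}{150}\right) = - \frac{11}{150} \approx -0.073333$)
$h{\left(z \right)} = z + z^{2}$
$G{\left(x,b \right)} = - \frac{11}{150} - x$
$V{\left(L,w \right)} = 112 + L$ ($V{\left(L,w \right)} = 2 + \left(L - 11 \left(1 - 11\right)\right) = 2 + \left(L - -110\right) = 2 + \left(L + 110\right) = 2 + \left(110 + L\right) = 112 + L$)
$\frac{V{\left(79,N{\left(2,p{\left(4 \right)} \right)} \right)}}{G{\left(229,-175 \right)}} = \frac{112 + 79}{- \frac{11}{150} - 229} = \frac{191}{- \frac{11}{150} - 229} = \frac{191}{- \frac{34361}{150}} = 191 \left(- \frac{150}{34361}\right) = - \frac{28650}{34361}$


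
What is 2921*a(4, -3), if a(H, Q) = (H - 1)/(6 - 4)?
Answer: 8763/2 ≈ 4381.5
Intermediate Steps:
a(H, Q) = -½ + H/2 (a(H, Q) = (-1 + H)/2 = (-1 + H)*(½) = -½ + H/2)
2921*a(4, -3) = 2921*(-½ + (½)*4) = 2921*(-½ + 2) = 2921*(3/2) = 8763/2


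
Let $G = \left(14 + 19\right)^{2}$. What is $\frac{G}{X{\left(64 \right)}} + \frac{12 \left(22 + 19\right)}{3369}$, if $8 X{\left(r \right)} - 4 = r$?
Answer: $\frac{2448682}{19091} \approx 128.26$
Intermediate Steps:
$X{\left(r \right)} = \frac{1}{2} + \frac{r}{8}$
$G = 1089$ ($G = 33^{2} = 1089$)
$\frac{G}{X{\left(64 \right)}} + \frac{12 \left(22 + 19\right)}{3369} = \frac{1089}{\frac{1}{2} + \frac{1}{8} \cdot 64} + \frac{12 \left(22 + 19\right)}{3369} = \frac{1089}{\frac{1}{2} + 8} + 12 \cdot 41 \cdot \frac{1}{3369} = \frac{1089}{\frac{17}{2}} + 492 \cdot \frac{1}{3369} = 1089 \cdot \frac{2}{17} + \frac{164}{1123} = \frac{2178}{17} + \frac{164}{1123} = \frac{2448682}{19091}$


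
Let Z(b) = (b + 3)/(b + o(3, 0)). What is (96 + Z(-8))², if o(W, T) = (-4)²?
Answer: 582169/64 ≈ 9096.4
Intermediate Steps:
o(W, T) = 16
Z(b) = (3 + b)/(16 + b) (Z(b) = (b + 3)/(b + 16) = (3 + b)/(16 + b))
(96 + Z(-8))² = (96 + (3 - 8)/(16 - 8))² = (96 - 5/8)² = (763/8)² = 582169/64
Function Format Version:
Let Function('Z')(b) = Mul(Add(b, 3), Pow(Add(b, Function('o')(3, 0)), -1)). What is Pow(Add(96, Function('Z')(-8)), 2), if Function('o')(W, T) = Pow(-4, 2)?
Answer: Rational(582169, 64) ≈ 9096.4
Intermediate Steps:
Function('o')(W, T) = 16
Function('Z')(b) = Mul(Pow(Add(16, b), -1), Add(3, b)) (Function('Z')(b) = Mul(Add(b, 3), Pow(Add(b, 16), -1)) = Mul(Add(3, b), Pow(Add(16, b), -1)) = Mul(Pow(Add(16, b), -1), Add(3, b)))
Pow(Add(96, Function('Z')(-8)), 2) = Pow(Add(96, Mul(Pow(Add(16, -8), -1), Add(3, -8))), 2) = Pow(Add(96, Mul(Pow(8, -1), -5)), 2) = Pow(Add(96, Mul(Rational(1, 8), -5)), 2) = Pow(Add(96, Rational(-5, 8)), 2) = Pow(Rational(763, 8), 2) = Rational(582169, 64)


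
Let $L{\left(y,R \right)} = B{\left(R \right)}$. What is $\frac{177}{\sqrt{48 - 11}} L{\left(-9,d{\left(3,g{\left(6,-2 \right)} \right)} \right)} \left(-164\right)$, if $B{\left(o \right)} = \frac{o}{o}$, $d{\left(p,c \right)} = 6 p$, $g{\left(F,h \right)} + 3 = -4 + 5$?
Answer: $- \frac{29028 \sqrt{37}}{37} \approx -4772.2$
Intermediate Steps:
$g{\left(F,h \right)} = -2$ ($g{\left(F,h \right)} = -3 + \left(-4 + 5\right) = -3 + 1 = -2$)
$B{\left(o \right)} = 1$
$L{\left(y,R \right)} = 1$
$\frac{177}{\sqrt{48 - 11}} L{\left(-9,d{\left(3,g{\left(6,-2 \right)} \right)} \right)} \left(-164\right) = \frac{177}{\sqrt{48 - 11}} \cdot 1 \left(-164\right) = \frac{177}{\sqrt{37}} \cdot 1 \left(-164\right) = 177 \frac{\sqrt{37}}{37} \cdot 1 \left(-164\right) = \frac{177 \sqrt{37}}{37} \cdot 1 \left(-164\right) = \frac{177 \sqrt{37}}{37} \left(-164\right) = - \frac{29028 \sqrt{37}}{37}$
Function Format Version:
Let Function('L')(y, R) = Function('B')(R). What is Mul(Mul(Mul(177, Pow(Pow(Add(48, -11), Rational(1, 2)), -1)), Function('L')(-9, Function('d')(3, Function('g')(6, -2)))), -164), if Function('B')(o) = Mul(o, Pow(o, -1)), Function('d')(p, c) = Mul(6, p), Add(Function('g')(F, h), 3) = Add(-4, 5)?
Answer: Mul(Rational(-29028, 37), Pow(37, Rational(1, 2))) ≈ -4772.2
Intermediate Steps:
Function('g')(F, h) = -2 (Function('g')(F, h) = Add(-3, Add(-4, 5)) = Add(-3, 1) = -2)
Function('B')(o) = 1
Function('L')(y, R) = 1
Mul(Mul(Mul(177, Pow(Pow(Add(48, -11), Rational(1, 2)), -1)), Function('L')(-9, Function('d')(3, Function('g')(6, -2)))), -164) = Mul(Mul(Mul(177, Pow(Pow(Add(48, -11), Rational(1, 2)), -1)), 1), -164) = Mul(Mul(Mul(177, Pow(Pow(37, Rational(1, 2)), -1)), 1), -164) = Mul(Mul(Mul(177, Mul(Rational(1, 37), Pow(37, Rational(1, 2)))), 1), -164) = Mul(Mul(Mul(Rational(177, 37), Pow(37, Rational(1, 2))), 1), -164) = Mul(Mul(Rational(177, 37), Pow(37, Rational(1, 2))), -164) = Mul(Rational(-29028, 37), Pow(37, Rational(1, 2)))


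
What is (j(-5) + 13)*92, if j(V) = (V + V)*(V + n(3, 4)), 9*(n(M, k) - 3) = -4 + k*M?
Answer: 19964/9 ≈ 2218.2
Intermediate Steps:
n(M, k) = 23/9 + M*k/9 (n(M, k) = 3 + (-4 + k*M)/9 = 3 + (-4 + M*k)/9 = 3 + (-4/9 + M*k/9) = 23/9 + M*k/9)
j(V) = 2*V*(35/9 + V) (j(V) = (V + V)*(V + (23/9 + (⅑)*3*4)) = (2*V)*(V + (23/9 + 4/3)) = (2*V)*(V + 35/9) = (2*V)*(35/9 + V) = 2*V*(35/9 + V))
(j(-5) + 13)*92 = ((2/9)*(-5)*(35 + 9*(-5)) + 13)*92 = ((2/9)*(-5)*(35 - 45) + 13)*92 = ((2/9)*(-5)*(-10) + 13)*92 = (100/9 + 13)*92 = (217/9)*92 = 19964/9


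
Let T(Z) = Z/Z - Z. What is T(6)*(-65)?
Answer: 325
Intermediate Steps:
T(Z) = 1 - Z
T(6)*(-65) = (1 - 1*6)*(-65) = (1 - 6)*(-65) = -5*(-65) = 325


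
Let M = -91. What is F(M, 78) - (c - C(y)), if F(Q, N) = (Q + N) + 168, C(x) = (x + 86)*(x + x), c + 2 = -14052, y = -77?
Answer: 12823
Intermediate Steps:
c = -14054 (c = -2 - 14052 = -14054)
C(x) = 2*x*(86 + x) (C(x) = (86 + x)*(2*x) = 2*x*(86 + x))
F(Q, N) = 168 + N + Q (F(Q, N) = (N + Q) + 168 = 168 + N + Q)
F(M, 78) - (c - C(y)) = (168 + 78 - 91) - (-14054 - 2*(-77)*(86 - 77)) = 155 - (-14054 - 2*(-77)*9) = 155 - (-14054 - 1*(-1386)) = 155 - (-14054 + 1386) = 155 - 1*(-12668) = 155 + 12668 = 12823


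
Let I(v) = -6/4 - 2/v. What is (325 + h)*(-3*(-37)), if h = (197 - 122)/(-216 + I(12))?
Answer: 23532000/653 ≈ 36037.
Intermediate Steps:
I(v) = -3/2 - 2/v (I(v) = -6*¼ - 2/v = -3/2 - 2/v)
h = -225/653 (h = (197 - 122)/(-216 + (-3/2 - 2/12)) = 75/(-216 + (-3/2 - 2*1/12)) = 75/(-216 + (-3/2 - ⅙)) = 75/(-216 - 5/3) = 75/(-653/3) = 75*(-3/653) = -225/653 ≈ -0.34456)
(325 + h)*(-3*(-37)) = (325 - 225/653)*(-3*(-37)) = (212000/653)*111 = 23532000/653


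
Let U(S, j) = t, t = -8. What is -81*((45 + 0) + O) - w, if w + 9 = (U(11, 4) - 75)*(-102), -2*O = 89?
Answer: -16995/2 ≈ -8497.5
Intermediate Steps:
O = -89/2 (O = -½*89 = -89/2 ≈ -44.500)
U(S, j) = -8
w = 8457 (w = -9 + (-8 - 75)*(-102) = -9 - 83*(-102) = -9 + 8466 = 8457)
-81*((45 + 0) + O) - w = -81*((45 + 0) - 89/2) - 1*8457 = -81*(45 - 89/2) - 8457 = -81*½ - 8457 = -81/2 - 8457 = -16995/2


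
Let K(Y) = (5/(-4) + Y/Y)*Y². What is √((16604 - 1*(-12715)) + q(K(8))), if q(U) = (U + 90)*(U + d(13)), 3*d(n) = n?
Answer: √256101/3 ≈ 168.69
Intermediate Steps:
d(n) = n/3
K(Y) = -Y²/4 (K(Y) = (5*(-¼) + 1)*Y² = (-5/4 + 1)*Y² = -Y²/4)
q(U) = (90 + U)*(13/3 + U) (q(U) = (U + 90)*(U + (⅓)*13) = (90 + U)*(U + 13/3) = (90 + U)*(13/3 + U))
√((16604 - 1*(-12715)) + q(K(8))) = √((16604 - 1*(-12715)) + (390 + (-¼*8²)² + 283*(-¼*8²)/3)) = √((16604 + 12715) + (390 + (-¼*64)² + 283*(-¼*64)/3)) = √(29319 + (390 + (-16)² + (283/3)*(-16))) = √(29319 + (390 + 256 - 4528/3)) = √(29319 - 2590/3) = √(85367/3) = √256101/3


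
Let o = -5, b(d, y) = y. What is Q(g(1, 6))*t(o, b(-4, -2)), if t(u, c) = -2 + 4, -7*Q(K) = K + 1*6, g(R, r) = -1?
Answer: -10/7 ≈ -1.4286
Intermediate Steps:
Q(K) = -6/7 - K/7 (Q(K) = -(K + 1*6)/7 = -(K + 6)/7 = -(6 + K)/7 = -6/7 - K/7)
t(u, c) = 2
Q(g(1, 6))*t(o, b(-4, -2)) = (-6/7 - ⅐*(-1))*2 = (-6/7 + ⅐)*2 = -5/7*2 = -10/7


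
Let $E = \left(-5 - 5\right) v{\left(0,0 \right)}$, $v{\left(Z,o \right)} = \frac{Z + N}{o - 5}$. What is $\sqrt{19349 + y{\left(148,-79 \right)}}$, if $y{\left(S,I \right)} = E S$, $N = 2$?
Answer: $17 \sqrt{69} \approx 141.21$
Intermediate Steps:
$v{\left(Z,o \right)} = \frac{2 + Z}{-5 + o}$ ($v{\left(Z,o \right)} = \frac{Z + 2}{o - 5} = \frac{2 + Z}{-5 + o}$)
$E = 4$ ($E = \left(-5 - 5\right) \frac{2 + 0}{-5 + 0} = - 10 \frac{1}{-5} \cdot 2 = - 10 \left(\left(- \frac{1}{5}\right) 2\right) = \left(-10\right) \left(- \frac{2}{5}\right) = 4$)
$y{\left(S,I \right)} = 4 S$
$\sqrt{19349 + y{\left(148,-79 \right)}} = \sqrt{19349 + 4 \cdot 148} = \sqrt{19349 + 592} = \sqrt{19941} = 17 \sqrt{69}$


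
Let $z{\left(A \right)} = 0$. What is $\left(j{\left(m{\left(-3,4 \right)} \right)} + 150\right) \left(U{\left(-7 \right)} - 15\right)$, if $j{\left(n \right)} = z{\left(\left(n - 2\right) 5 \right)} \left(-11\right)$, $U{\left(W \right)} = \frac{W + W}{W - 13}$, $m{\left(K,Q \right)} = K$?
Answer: $-2145$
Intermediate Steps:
$U{\left(W \right)} = \frac{2 W}{-13 + W}$
$j{\left(n \right)} = 0$ ($j{\left(n \right)} = 0 \left(-11\right) = 0$)
$\left(j{\left(m{\left(-3,4 \right)} \right)} + 150\right) \left(U{\left(-7 \right)} - 15\right) = \left(0 + 150\right) \left(2 \left(-7\right) \frac{1}{-13 - 7} - 15\right) = 150 \left(2 \left(-7\right) \frac{1}{-20} - 15\right) = 150 \left(2 \left(-7\right) \left(- \frac{1}{20}\right) - 15\right) = 150 \left(\frac{7}{10} - 15\right) = 150 \left(- \frac{143}{10}\right) = -2145$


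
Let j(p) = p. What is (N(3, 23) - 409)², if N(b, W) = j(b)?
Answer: 164836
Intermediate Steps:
N(b, W) = b
(N(3, 23) - 409)² = (3 - 409)² = (-406)² = 164836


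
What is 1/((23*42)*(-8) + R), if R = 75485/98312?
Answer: -98312/759679651 ≈ -0.00012941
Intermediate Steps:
R = 75485/98312 (R = 75485*(1/98312) = 75485/98312 ≈ 0.76781)
1/((23*42)*(-8) + R) = 1/((23*42)*(-8) + 75485/98312) = 1/(966*(-8) + 75485/98312) = 1/(-7728 + 75485/98312) = 1/(-759679651/98312) = -98312/759679651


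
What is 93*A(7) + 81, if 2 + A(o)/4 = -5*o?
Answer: -13683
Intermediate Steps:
A(o) = -8 - 20*o (A(o) = -8 + 4*(-5*o) = -8 - 20*o)
93*A(7) + 81 = 93*(-8 - 20*7) + 81 = 93*(-8 - 140) + 81 = 93*(-148) + 81 = -13764 + 81 = -13683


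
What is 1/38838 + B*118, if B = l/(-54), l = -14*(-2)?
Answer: -21386783/349542 ≈ -61.185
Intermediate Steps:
l = 28
B = -14/27 (B = 28/(-54) = 28*(-1/54) = -14/27 ≈ -0.51852)
1/38838 + B*118 = 1/38838 - 14/27*118 = 1/38838 - 1652/27 = -21386783/349542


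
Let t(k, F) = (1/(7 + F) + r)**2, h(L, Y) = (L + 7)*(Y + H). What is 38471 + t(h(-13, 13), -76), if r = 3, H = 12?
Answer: 183202867/4761 ≈ 38480.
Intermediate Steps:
h(L, Y) = (7 + L)*(12 + Y) (h(L, Y) = (L + 7)*(Y + 12) = (7 + L)*(12 + Y))
t(k, F) = (3 + 1/(7 + F))**2 (t(k, F) = (1/(7 + F) + 3)**2 = (3 + 1/(7 + F))**2)
38471 + t(h(-13, 13), -76) = 38471 + (22 + 3*(-76))**2/(7 - 76)**2 = 38471 + (22 - 228)**2/(-69)**2 = 38471 + (1/4761)*(-206)**2 = 38471 + (1/4761)*42436 = 38471 + 42436/4761 = 183202867/4761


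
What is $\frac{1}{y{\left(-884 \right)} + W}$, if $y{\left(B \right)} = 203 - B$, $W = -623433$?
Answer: $- \frac{1}{622346} \approx -1.6068 \cdot 10^{-6}$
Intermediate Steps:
$\frac{1}{y{\left(-884 \right)} + W} = \frac{1}{\left(203 - -884\right) - 623433} = \frac{1}{\left(203 + 884\right) - 623433} = \frac{1}{1087 - 623433} = \frac{1}{-622346} = - \frac{1}{622346}$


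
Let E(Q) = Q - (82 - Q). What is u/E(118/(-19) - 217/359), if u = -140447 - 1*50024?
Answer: 1299202691/652292 ≈ 1991.8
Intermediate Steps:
u = -190471 (u = -140447 - 50024 = -190471)
E(Q) = -82 + 2*Q (E(Q) = Q + (-82 + Q) = -82 + 2*Q)
u/E(118/(-19) - 217/359) = -190471/(-82 + 2*(118/(-19) - 217/359)) = -190471/(-82 + 2*(118*(-1/19) - 217*1/359)) = -190471/(-82 + 2*(-118/19 - 217/359)) = -190471/(-82 + 2*(-46485/6821)) = -190471/(-82 - 92970/6821) = -190471/(-652292/6821) = -190471*(-6821/652292) = 1299202691/652292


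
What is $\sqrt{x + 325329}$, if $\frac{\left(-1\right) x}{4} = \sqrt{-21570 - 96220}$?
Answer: $\sqrt{325329 - 4 i \sqrt{117790}} \approx 570.38 - 1.203 i$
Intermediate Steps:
$x = - 4 i \sqrt{117790}$ ($x = - 4 \sqrt{-21570 - 96220} = - 4 \sqrt{-117790} = - 4 i \sqrt{117790} \approx - 1372.8 i$)
$\sqrt{x + 325329} = \sqrt{- 4 i \sqrt{117790} + 325329} = \sqrt{325329 - 4 i \sqrt{117790}}$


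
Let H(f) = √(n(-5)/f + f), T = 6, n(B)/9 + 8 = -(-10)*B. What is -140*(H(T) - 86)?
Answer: 12040 - 1260*I ≈ 12040.0 - 1260.0*I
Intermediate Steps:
n(B) = -72 + 90*B (n(B) = -72 + 9*(-(-10)*B) = -72 + 9*(10*B) = -72 + 90*B)
H(f) = √(f - 522/f) (H(f) = √((-72 + 90*(-5))/f + f) = √((-72 - 450)/f + f) = √(-522/f + f) = √(f - 522/f))
-140*(H(T) - 86) = -140*(√(6 - 522/6) - 86) = -140*(√(6 - 522*⅙) - 86) = -140*(√(6 - 87) - 86) = -140*(√(-81) - 86) = -140*(9*I - 86) = -140*(-86 + 9*I) = 12040 - 1260*I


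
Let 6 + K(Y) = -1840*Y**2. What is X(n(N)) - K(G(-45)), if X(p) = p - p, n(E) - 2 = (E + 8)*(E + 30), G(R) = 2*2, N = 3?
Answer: 29446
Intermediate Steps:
G(R) = 4
K(Y) = -6 - 1840*Y**2
n(E) = 2 + (8 + E)*(30 + E) (n(E) = 2 + (E + 8)*(E + 30) = 2 + (8 + E)*(30 + E))
X(p) = 0
X(n(N)) - K(G(-45)) = 0 - (-6 - 1840*4**2) = 0 - (-6 - 1840*16) = 0 - (-6 - 29440) = 0 - 1*(-29446) = 0 + 29446 = 29446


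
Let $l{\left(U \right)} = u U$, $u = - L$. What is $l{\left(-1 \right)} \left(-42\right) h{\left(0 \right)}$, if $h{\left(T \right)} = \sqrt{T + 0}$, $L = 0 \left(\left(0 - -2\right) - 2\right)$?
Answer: $0$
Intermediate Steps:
$L = 0$ ($L = 0 \left(\left(0 + 2\right) - 2\right) = 0 \left(2 - 2\right) = 0 \cdot 0 = 0$)
$u = 0$ ($u = \left(-1\right) 0 = 0$)
$h{\left(T \right)} = \sqrt{T}$
$l{\left(U \right)} = 0$ ($l{\left(U \right)} = 0 U = 0$)
$l{\left(-1 \right)} \left(-42\right) h{\left(0 \right)} = 0 \left(-42\right) \sqrt{0} = 0 \cdot 0 = 0$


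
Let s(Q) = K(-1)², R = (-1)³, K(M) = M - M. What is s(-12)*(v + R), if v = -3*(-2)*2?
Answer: 0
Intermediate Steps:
K(M) = 0
R = -1
s(Q) = 0 (s(Q) = 0² = 0)
v = 12 (v = 6*2 = 12)
s(-12)*(v + R) = 0*(12 - 1) = 0*11 = 0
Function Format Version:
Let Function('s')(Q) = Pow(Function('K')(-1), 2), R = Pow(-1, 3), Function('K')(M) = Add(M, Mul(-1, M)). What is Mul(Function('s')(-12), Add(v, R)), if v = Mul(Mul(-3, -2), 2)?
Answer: 0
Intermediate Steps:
Function('K')(M) = 0
R = -1
Function('s')(Q) = 0 (Function('s')(Q) = Pow(0, 2) = 0)
v = 12 (v = Mul(6, 2) = 12)
Mul(Function('s')(-12), Add(v, R)) = Mul(0, Add(12, -1)) = Mul(0, 11) = 0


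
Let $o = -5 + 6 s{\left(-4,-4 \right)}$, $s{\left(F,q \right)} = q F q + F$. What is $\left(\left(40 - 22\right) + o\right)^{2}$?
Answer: $156025$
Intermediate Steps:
$s{\left(F,q \right)} = F + F q^{2}$ ($s{\left(F,q \right)} = F q q + F = F q^{2} + F = F + F q^{2}$)
$o = -413$ ($o = -5 + 6 \left(- 4 \left(1 + \left(-4\right)^{2}\right)\right) = -5 + 6 \left(- 4 \left(1 + 16\right)\right) = -5 + 6 \left(\left(-4\right) 17\right) = -5 + 6 \left(-68\right) = -5 - 408 = -413$)
$\left(\left(40 - 22\right) + o\right)^{2} = \left(\left(40 - 22\right) - 413\right)^{2} = \left(18 - 413\right)^{2} = \left(-395\right)^{2} = 156025$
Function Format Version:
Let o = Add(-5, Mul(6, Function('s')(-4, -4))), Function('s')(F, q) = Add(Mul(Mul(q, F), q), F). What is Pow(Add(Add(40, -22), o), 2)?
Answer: 156025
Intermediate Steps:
Function('s')(F, q) = Add(F, Mul(F, Pow(q, 2))) (Function('s')(F, q) = Add(Mul(Mul(F, q), q), F) = Add(Mul(F, Pow(q, 2)), F) = Add(F, Mul(F, Pow(q, 2))))
o = -413 (o = Add(-5, Mul(6, Mul(-4, Add(1, Pow(-4, 2))))) = Add(-5, Mul(6, Mul(-4, Add(1, 16)))) = Add(-5, Mul(6, Mul(-4, 17))) = Add(-5, Mul(6, -68)) = Add(-5, -408) = -413)
Pow(Add(Add(40, -22), o), 2) = Pow(Add(Add(40, -22), -413), 2) = Pow(Add(18, -413), 2) = Pow(-395, 2) = 156025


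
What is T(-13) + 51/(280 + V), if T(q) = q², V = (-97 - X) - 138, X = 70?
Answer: 4174/25 ≈ 166.96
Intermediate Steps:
V = -305 (V = (-97 - 1*70) - 138 = (-97 - 70) - 138 = -167 - 138 = -305)
T(-13) + 51/(280 + V) = (-13)² + 51/(280 - 305) = 169 + 51/(-25) = 169 - 1/25*51 = 169 - 51/25 = 4174/25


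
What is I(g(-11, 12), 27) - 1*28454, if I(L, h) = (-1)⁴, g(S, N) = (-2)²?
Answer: -28453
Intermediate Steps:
g(S, N) = 4
I(L, h) = 1
I(g(-11, 12), 27) - 1*28454 = 1 - 1*28454 = 1 - 28454 = -28453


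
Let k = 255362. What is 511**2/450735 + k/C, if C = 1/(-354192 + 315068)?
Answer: -4503195524761559/450735 ≈ -9.9908e+9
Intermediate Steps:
C = -1/39124 (C = 1/(-39124) = -1/39124 ≈ -2.5560e-5)
511**2/450735 + k/C = 511**2/450735 + 255362/(-1/39124) = 261121*(1/450735) + 255362*(-39124) = 261121/450735 - 9990782888 = -4503195524761559/450735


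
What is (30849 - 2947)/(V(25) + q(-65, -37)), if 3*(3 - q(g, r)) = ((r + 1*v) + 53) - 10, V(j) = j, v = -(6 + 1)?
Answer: 83706/85 ≈ 984.78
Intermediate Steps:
v = -7 (v = -1*7 = -7)
q(g, r) = -9 - r/3 (q(g, r) = 3 - (((r + 1*(-7)) + 53) - 10)/3 = 3 - (((r - 7) + 53) - 10)/3 = 3 - (((-7 + r) + 53) - 10)/3 = 3 - ((46 + r) - 10)/3 = 3 - (36 + r)/3 = 3 + (-12 - r/3) = -9 - r/3)
(30849 - 2947)/(V(25) + q(-65, -37)) = (30849 - 2947)/(25 + (-9 - ⅓*(-37))) = 27902/(25 + (-9 + 37/3)) = 27902/(25 + 10/3) = 27902/(85/3) = 27902*(3/85) = 83706/85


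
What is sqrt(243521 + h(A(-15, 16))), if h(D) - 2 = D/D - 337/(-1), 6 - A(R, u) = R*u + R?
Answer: sqrt(243861) ≈ 493.82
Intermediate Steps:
A(R, u) = 6 - R - R*u (A(R, u) = 6 - (R*u + R) = 6 - (R + R*u) = 6 + (-R - R*u) = 6 - R - R*u)
h(D) = 340 (h(D) = 2 + (D/D - 337/(-1)) = 2 + (1 - 337*(-1)) = 2 + (1 + 337) = 2 + 338 = 340)
sqrt(243521 + h(A(-15, 16))) = sqrt(243521 + 340) = sqrt(243861)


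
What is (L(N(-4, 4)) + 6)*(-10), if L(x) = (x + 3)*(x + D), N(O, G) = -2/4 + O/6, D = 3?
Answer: -1685/18 ≈ -93.611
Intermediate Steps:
N(O, G) = -½ + O/6 (N(O, G) = -2*¼ + O*(⅙) = -½ + O/6)
L(x) = (3 + x)² (L(x) = (x + 3)*(x + 3) = (3 + x)*(3 + x) = (3 + x)²)
(L(N(-4, 4)) + 6)*(-10) = ((9 + (-½ + (⅙)*(-4))² + 6*(-½ + (⅙)*(-4))) + 6)*(-10) = ((9 + (-½ - ⅔)² + 6*(-½ - ⅔)) + 6)*(-10) = ((9 + (-7/6)² + 6*(-7/6)) + 6)*(-10) = ((9 + 49/36 - 7) + 6)*(-10) = (121/36 + 6)*(-10) = (337/36)*(-10) = -1685/18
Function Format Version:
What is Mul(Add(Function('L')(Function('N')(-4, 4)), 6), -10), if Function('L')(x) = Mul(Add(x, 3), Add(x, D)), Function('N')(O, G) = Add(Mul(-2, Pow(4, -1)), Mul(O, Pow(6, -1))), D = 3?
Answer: Rational(-1685, 18) ≈ -93.611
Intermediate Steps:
Function('N')(O, G) = Add(Rational(-1, 2), Mul(Rational(1, 6), O)) (Function('N')(O, G) = Add(Mul(-2, Rational(1, 4)), Mul(O, Rational(1, 6))) = Add(Rational(-1, 2), Mul(Rational(1, 6), O)))
Function('L')(x) = Pow(Add(3, x), 2) (Function('L')(x) = Mul(Add(x, 3), Add(x, 3)) = Mul(Add(3, x), Add(3, x)) = Pow(Add(3, x), 2))
Mul(Add(Function('L')(Function('N')(-4, 4)), 6), -10) = Mul(Add(Add(9, Pow(Add(Rational(-1, 2), Mul(Rational(1, 6), -4)), 2), Mul(6, Add(Rational(-1, 2), Mul(Rational(1, 6), -4)))), 6), -10) = Mul(Add(Add(9, Pow(Add(Rational(-1, 2), Rational(-2, 3)), 2), Mul(6, Add(Rational(-1, 2), Rational(-2, 3)))), 6), -10) = Mul(Add(Add(9, Pow(Rational(-7, 6), 2), Mul(6, Rational(-7, 6))), 6), -10) = Mul(Add(Add(9, Rational(49, 36), -7), 6), -10) = Mul(Add(Rational(121, 36), 6), -10) = Mul(Rational(337, 36), -10) = Rational(-1685, 18)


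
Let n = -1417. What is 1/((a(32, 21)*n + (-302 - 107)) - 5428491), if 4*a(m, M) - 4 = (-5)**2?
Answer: -4/21756693 ≈ -1.8385e-7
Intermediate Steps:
a(m, M) = 29/4 (a(m, M) = 1 + (1/4)*(-5)**2 = 1 + (1/4)*25 = 1 + 25/4 = 29/4)
1/((a(32, 21)*n + (-302 - 107)) - 5428491) = 1/(((29/4)*(-1417) + (-302 - 107)) - 5428491) = 1/((-41093/4 - 409) - 5428491) = 1/(-42729/4 - 5428491) = 1/(-21756693/4) = -4/21756693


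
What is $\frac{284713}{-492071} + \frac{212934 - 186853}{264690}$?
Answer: $- \frac{62526980219}{130246272990} \approx -0.48007$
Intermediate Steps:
$\frac{284713}{-492071} + \frac{212934 - 186853}{264690} = 284713 \left(- \frac{1}{492071}\right) + \left(212934 - 186853\right) \frac{1}{264690} = - \frac{284713}{492071} + 26081 \cdot \frac{1}{264690} = - \frac{284713}{492071} + \frac{26081}{264690} = - \frac{62526980219}{130246272990}$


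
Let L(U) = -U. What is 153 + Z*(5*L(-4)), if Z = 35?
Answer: 853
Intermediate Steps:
153 + Z*(5*L(-4)) = 153 + 35*(5*(-1*(-4))) = 153 + 35*(5*4) = 153 + 35*20 = 153 + 700 = 853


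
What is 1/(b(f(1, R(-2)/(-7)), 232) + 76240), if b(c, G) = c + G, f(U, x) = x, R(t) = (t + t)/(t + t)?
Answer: 7/535303 ≈ 1.3077e-5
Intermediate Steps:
R(t) = 1 (R(t) = (2*t)/((2*t)) = (2*t)*(1/(2*t)) = 1)
b(c, G) = G + c
1/(b(f(1, R(-2)/(-7)), 232) + 76240) = 1/((232 + 1/(-7)) + 76240) = 1/((232 + 1*(-1/7)) + 76240) = 1/((232 - 1/7) + 76240) = 1/(1623/7 + 76240) = 1/(535303/7) = 7/535303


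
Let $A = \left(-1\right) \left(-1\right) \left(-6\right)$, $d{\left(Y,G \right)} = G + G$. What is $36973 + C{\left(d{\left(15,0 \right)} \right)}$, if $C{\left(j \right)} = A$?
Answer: $36967$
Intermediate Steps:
$d{\left(Y,G \right)} = 2 G$
$A = -6$ ($A = 1 \left(-6\right) = -6$)
$C{\left(j \right)} = -6$
$36973 + C{\left(d{\left(15,0 \right)} \right)} = 36973 - 6 = 36967$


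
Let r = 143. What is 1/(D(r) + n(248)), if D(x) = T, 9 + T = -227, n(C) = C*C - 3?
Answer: 1/61265 ≈ 1.6323e-5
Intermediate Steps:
n(C) = -3 + C**2 (n(C) = C**2 - 3 = -3 + C**2)
T = -236 (T = -9 - 227 = -236)
D(x) = -236
1/(D(r) + n(248)) = 1/(-236 + (-3 + 248**2)) = 1/(-236 + (-3 + 61504)) = 1/(-236 + 61501) = 1/61265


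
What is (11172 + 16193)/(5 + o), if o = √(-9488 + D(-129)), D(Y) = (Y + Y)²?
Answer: -136825/57051 + 54730*√14269/57051 ≈ 112.19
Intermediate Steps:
D(Y) = 4*Y² (D(Y) = (2*Y)² = 4*Y²)
o = 2*√14269 (o = √(-9488 + 4*(-129)²) = √(-9488 + 4*16641) = √(-9488 + 66564) = √57076 = 2*√14269 ≈ 238.91)
(11172 + 16193)/(5 + o) = (11172 + 16193)/(5 + 2*√14269) = 27365/(5 + 2*√14269)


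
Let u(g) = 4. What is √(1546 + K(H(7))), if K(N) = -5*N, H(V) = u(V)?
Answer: √1526 ≈ 39.064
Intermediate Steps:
H(V) = 4
√(1546 + K(H(7))) = √(1546 - 5*4) = √(1546 - 20) = √1526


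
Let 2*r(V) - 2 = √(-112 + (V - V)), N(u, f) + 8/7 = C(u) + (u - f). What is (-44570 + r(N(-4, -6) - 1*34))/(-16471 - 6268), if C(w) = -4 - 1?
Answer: 44569/22739 - 2*I*√7/22739 ≈ 1.96 - 0.00023271*I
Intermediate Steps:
C(w) = -5
N(u, f) = -43/7 + u - f (N(u, f) = -8/7 + (-5 + (u - f)) = -8/7 + (-5 + u - f) = -43/7 + u - f)
r(V) = 1 + 2*I*√7 (r(V) = 1 + √(-112 + (V - V))/2 = 1 + √(-112 + 0)/2 = 1 + √(-112)/2 = 1 + (4*I*√7)/2 = 1 + 2*I*√7)
(-44570 + r(N(-4, -6) - 1*34))/(-16471 - 6268) = (-44570 + (1 + 2*I*√7))/(-16471 - 6268) = (-44569 + 2*I*√7)/(-22739) = (-44569 + 2*I*√7)*(-1/22739) = 44569/22739 - 2*I*√7/22739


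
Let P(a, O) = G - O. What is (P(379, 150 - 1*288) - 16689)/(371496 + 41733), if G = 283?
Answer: -16268/413229 ≈ -0.039368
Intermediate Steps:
P(a, O) = 283 - O
(P(379, 150 - 1*288) - 16689)/(371496 + 41733) = ((283 - (150 - 1*288)) - 16689)/(371496 + 41733) = ((283 - (150 - 288)) - 16689)/413229 = ((283 - 1*(-138)) - 16689)*(1/413229) = ((283 + 138) - 16689)*(1/413229) = (421 - 16689)*(1/413229) = -16268*1/413229 = -16268/413229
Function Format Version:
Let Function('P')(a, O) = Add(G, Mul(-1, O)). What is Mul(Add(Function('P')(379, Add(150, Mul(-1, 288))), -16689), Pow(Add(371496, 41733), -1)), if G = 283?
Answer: Rational(-16268, 413229) ≈ -0.039368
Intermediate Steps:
Function('P')(a, O) = Add(283, Mul(-1, O))
Mul(Add(Function('P')(379, Add(150, Mul(-1, 288))), -16689), Pow(Add(371496, 41733), -1)) = Mul(Add(Add(283, Mul(-1, Add(150, Mul(-1, 288)))), -16689), Pow(Add(371496, 41733), -1)) = Mul(Add(Add(283, Mul(-1, Add(150, -288))), -16689), Pow(413229, -1)) = Mul(Add(Add(283, Mul(-1, -138)), -16689), Rational(1, 413229)) = Mul(Add(Add(283, 138), -16689), Rational(1, 413229)) = Mul(Add(421, -16689), Rational(1, 413229)) = Mul(-16268, Rational(1, 413229)) = Rational(-16268, 413229)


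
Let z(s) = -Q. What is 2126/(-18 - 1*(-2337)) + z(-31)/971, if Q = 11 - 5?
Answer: 2050432/2251749 ≈ 0.91059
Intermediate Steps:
Q = 6
z(s) = -6 (z(s) = -1*6 = -6)
2126/(-18 - 1*(-2337)) + z(-31)/971 = 2126/(-18 - 1*(-2337)) - 6/971 = 2126/(-18 + 2337) - 6*1/971 = 2126/2319 - 6/971 = 2050432/2251749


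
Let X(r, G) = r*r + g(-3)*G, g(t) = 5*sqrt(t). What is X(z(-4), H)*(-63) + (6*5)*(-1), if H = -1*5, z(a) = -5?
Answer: -1605 + 1575*I*sqrt(3) ≈ -1605.0 + 2728.0*I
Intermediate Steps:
H = -5
X(r, G) = r**2 + 5*I*G*sqrt(3) (X(r, G) = r*r + (5*sqrt(-3))*G = r**2 + (5*(I*sqrt(3)))*G = r**2 + (5*I*sqrt(3))*G = r**2 + 5*I*G*sqrt(3))
X(z(-4), H)*(-63) + (6*5)*(-1) = ((-5)**2 + 5*I*(-5)*sqrt(3))*(-63) + (6*5)*(-1) = (25 - 25*I*sqrt(3))*(-63) + 30*(-1) = (-1575 + 1575*I*sqrt(3)) - 30 = -1605 + 1575*I*sqrt(3)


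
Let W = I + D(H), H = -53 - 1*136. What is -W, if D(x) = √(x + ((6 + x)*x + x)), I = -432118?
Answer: 432118 - 3*√3801 ≈ 4.3193e+5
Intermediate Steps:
H = -189 (H = -53 - 136 = -189)
D(x) = √(2*x + x*(6 + x)) (D(x) = √(x + (x*(6 + x) + x)) = √(x + (x + x*(6 + x))) = √(2*x + x*(6 + x)))
W = -432118 + 3*√3801 (W = -432118 + √(-189*(8 - 189)) = -432118 + √(-189*(-181)) = -432118 + √34209 = -432118 + 3*√3801 ≈ -4.3193e+5)
-W = -(-432118 + 3*√3801) = 432118 - 3*√3801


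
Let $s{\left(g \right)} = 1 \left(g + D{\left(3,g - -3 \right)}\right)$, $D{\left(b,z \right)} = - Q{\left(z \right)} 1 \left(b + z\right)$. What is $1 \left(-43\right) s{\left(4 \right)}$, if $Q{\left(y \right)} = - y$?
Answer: $-3182$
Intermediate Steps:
$D{\left(b,z \right)} = z \left(b + z\right)$ ($D{\left(b,z \right)} = - \left(-1\right) z 1 \left(b + z\right) = z 1 \left(b + z\right) = z \left(b + z\right)$)
$s{\left(g \right)} = g + \left(3 + g\right) \left(6 + g\right)$ ($s{\left(g \right)} = 1 \left(g + \left(g - -3\right) \left(3 + \left(g - -3\right)\right)\right) = 1 \left(g + \left(g + 3\right) \left(3 + \left(g + 3\right)\right)\right) = 1 \left(g + \left(3 + g\right) \left(3 + \left(3 + g\right)\right)\right) = 1 \left(g + \left(3 + g\right) \left(6 + g\right)\right) = g + \left(3 + g\right) \left(6 + g\right)$)
$1 \left(-43\right) s{\left(4 \right)} = 1 \left(-43\right) \left(4 + \left(3 + 4\right) \left(6 + 4\right)\right) = - 43 \left(4 + 7 \cdot 10\right) = - 43 \left(4 + 70\right) = \left(-43\right) 74 = -3182$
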